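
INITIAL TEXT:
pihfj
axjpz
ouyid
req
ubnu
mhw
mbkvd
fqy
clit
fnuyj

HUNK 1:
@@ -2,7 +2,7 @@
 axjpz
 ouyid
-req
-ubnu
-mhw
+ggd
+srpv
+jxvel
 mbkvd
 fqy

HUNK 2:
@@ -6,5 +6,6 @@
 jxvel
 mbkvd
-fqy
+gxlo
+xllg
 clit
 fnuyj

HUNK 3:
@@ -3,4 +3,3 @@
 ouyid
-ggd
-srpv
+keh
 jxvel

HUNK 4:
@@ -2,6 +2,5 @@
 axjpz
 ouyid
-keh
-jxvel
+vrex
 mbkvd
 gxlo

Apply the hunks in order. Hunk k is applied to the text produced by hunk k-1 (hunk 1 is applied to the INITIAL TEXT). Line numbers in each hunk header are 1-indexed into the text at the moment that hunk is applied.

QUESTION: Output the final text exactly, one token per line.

Answer: pihfj
axjpz
ouyid
vrex
mbkvd
gxlo
xllg
clit
fnuyj

Derivation:
Hunk 1: at line 2 remove [req,ubnu,mhw] add [ggd,srpv,jxvel] -> 10 lines: pihfj axjpz ouyid ggd srpv jxvel mbkvd fqy clit fnuyj
Hunk 2: at line 6 remove [fqy] add [gxlo,xllg] -> 11 lines: pihfj axjpz ouyid ggd srpv jxvel mbkvd gxlo xllg clit fnuyj
Hunk 3: at line 3 remove [ggd,srpv] add [keh] -> 10 lines: pihfj axjpz ouyid keh jxvel mbkvd gxlo xllg clit fnuyj
Hunk 4: at line 2 remove [keh,jxvel] add [vrex] -> 9 lines: pihfj axjpz ouyid vrex mbkvd gxlo xllg clit fnuyj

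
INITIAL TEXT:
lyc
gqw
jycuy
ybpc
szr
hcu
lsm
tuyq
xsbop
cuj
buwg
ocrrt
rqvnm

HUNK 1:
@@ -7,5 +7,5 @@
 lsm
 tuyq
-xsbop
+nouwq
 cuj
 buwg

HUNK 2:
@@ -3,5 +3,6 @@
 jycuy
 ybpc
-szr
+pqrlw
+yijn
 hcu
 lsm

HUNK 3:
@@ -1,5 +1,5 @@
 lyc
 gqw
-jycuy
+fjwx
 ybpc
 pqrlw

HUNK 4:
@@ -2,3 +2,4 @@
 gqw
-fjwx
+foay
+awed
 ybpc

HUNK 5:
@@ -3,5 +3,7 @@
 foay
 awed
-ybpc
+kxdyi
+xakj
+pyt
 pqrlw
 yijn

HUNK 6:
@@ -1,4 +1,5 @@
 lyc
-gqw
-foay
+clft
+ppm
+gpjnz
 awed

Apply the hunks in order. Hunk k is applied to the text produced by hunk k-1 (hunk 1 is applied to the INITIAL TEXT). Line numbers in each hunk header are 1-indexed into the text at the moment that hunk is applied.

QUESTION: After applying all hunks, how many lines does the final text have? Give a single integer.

Hunk 1: at line 7 remove [xsbop] add [nouwq] -> 13 lines: lyc gqw jycuy ybpc szr hcu lsm tuyq nouwq cuj buwg ocrrt rqvnm
Hunk 2: at line 3 remove [szr] add [pqrlw,yijn] -> 14 lines: lyc gqw jycuy ybpc pqrlw yijn hcu lsm tuyq nouwq cuj buwg ocrrt rqvnm
Hunk 3: at line 1 remove [jycuy] add [fjwx] -> 14 lines: lyc gqw fjwx ybpc pqrlw yijn hcu lsm tuyq nouwq cuj buwg ocrrt rqvnm
Hunk 4: at line 2 remove [fjwx] add [foay,awed] -> 15 lines: lyc gqw foay awed ybpc pqrlw yijn hcu lsm tuyq nouwq cuj buwg ocrrt rqvnm
Hunk 5: at line 3 remove [ybpc] add [kxdyi,xakj,pyt] -> 17 lines: lyc gqw foay awed kxdyi xakj pyt pqrlw yijn hcu lsm tuyq nouwq cuj buwg ocrrt rqvnm
Hunk 6: at line 1 remove [gqw,foay] add [clft,ppm,gpjnz] -> 18 lines: lyc clft ppm gpjnz awed kxdyi xakj pyt pqrlw yijn hcu lsm tuyq nouwq cuj buwg ocrrt rqvnm
Final line count: 18

Answer: 18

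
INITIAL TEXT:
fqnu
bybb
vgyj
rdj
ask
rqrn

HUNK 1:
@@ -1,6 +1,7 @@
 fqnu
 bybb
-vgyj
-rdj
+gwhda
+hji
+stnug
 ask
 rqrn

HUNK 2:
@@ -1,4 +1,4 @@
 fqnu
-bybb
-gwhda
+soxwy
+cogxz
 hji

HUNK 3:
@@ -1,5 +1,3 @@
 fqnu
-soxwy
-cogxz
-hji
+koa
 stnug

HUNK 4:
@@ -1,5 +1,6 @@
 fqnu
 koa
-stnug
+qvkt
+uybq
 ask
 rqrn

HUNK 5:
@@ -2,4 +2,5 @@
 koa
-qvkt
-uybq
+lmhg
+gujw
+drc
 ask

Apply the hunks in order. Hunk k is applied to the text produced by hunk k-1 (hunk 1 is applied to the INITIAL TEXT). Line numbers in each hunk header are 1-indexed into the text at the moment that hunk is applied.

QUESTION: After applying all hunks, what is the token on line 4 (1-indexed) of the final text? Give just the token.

Answer: gujw

Derivation:
Hunk 1: at line 1 remove [vgyj,rdj] add [gwhda,hji,stnug] -> 7 lines: fqnu bybb gwhda hji stnug ask rqrn
Hunk 2: at line 1 remove [bybb,gwhda] add [soxwy,cogxz] -> 7 lines: fqnu soxwy cogxz hji stnug ask rqrn
Hunk 3: at line 1 remove [soxwy,cogxz,hji] add [koa] -> 5 lines: fqnu koa stnug ask rqrn
Hunk 4: at line 1 remove [stnug] add [qvkt,uybq] -> 6 lines: fqnu koa qvkt uybq ask rqrn
Hunk 5: at line 2 remove [qvkt,uybq] add [lmhg,gujw,drc] -> 7 lines: fqnu koa lmhg gujw drc ask rqrn
Final line 4: gujw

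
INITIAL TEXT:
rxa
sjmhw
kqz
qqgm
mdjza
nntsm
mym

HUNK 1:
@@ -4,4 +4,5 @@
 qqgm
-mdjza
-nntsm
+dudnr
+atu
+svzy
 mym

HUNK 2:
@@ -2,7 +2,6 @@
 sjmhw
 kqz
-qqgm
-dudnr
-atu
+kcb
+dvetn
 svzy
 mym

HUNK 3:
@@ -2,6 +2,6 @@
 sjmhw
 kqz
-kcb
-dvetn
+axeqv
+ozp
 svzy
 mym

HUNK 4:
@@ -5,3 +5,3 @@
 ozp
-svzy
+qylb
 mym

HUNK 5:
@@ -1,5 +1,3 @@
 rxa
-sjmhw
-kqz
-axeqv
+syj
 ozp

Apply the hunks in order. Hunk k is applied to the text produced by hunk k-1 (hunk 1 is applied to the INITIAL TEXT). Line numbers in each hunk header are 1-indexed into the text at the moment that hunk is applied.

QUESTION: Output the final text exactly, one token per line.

Hunk 1: at line 4 remove [mdjza,nntsm] add [dudnr,atu,svzy] -> 8 lines: rxa sjmhw kqz qqgm dudnr atu svzy mym
Hunk 2: at line 2 remove [qqgm,dudnr,atu] add [kcb,dvetn] -> 7 lines: rxa sjmhw kqz kcb dvetn svzy mym
Hunk 3: at line 2 remove [kcb,dvetn] add [axeqv,ozp] -> 7 lines: rxa sjmhw kqz axeqv ozp svzy mym
Hunk 4: at line 5 remove [svzy] add [qylb] -> 7 lines: rxa sjmhw kqz axeqv ozp qylb mym
Hunk 5: at line 1 remove [sjmhw,kqz,axeqv] add [syj] -> 5 lines: rxa syj ozp qylb mym

Answer: rxa
syj
ozp
qylb
mym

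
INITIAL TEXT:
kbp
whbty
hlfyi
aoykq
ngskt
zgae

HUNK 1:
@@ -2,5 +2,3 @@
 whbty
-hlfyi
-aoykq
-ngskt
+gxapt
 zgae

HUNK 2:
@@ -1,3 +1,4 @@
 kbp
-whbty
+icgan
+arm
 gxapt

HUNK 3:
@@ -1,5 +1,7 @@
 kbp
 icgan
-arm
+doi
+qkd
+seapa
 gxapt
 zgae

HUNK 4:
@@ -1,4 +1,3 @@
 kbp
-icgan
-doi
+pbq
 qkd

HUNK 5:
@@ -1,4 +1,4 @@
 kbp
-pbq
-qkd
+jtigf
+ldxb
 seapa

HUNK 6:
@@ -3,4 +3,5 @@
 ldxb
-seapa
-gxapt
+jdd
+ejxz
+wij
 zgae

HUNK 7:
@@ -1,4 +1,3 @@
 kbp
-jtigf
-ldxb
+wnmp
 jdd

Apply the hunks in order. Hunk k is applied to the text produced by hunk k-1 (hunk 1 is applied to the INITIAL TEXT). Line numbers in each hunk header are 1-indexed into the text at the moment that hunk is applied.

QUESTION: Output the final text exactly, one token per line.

Answer: kbp
wnmp
jdd
ejxz
wij
zgae

Derivation:
Hunk 1: at line 2 remove [hlfyi,aoykq,ngskt] add [gxapt] -> 4 lines: kbp whbty gxapt zgae
Hunk 2: at line 1 remove [whbty] add [icgan,arm] -> 5 lines: kbp icgan arm gxapt zgae
Hunk 3: at line 1 remove [arm] add [doi,qkd,seapa] -> 7 lines: kbp icgan doi qkd seapa gxapt zgae
Hunk 4: at line 1 remove [icgan,doi] add [pbq] -> 6 lines: kbp pbq qkd seapa gxapt zgae
Hunk 5: at line 1 remove [pbq,qkd] add [jtigf,ldxb] -> 6 lines: kbp jtigf ldxb seapa gxapt zgae
Hunk 6: at line 3 remove [seapa,gxapt] add [jdd,ejxz,wij] -> 7 lines: kbp jtigf ldxb jdd ejxz wij zgae
Hunk 7: at line 1 remove [jtigf,ldxb] add [wnmp] -> 6 lines: kbp wnmp jdd ejxz wij zgae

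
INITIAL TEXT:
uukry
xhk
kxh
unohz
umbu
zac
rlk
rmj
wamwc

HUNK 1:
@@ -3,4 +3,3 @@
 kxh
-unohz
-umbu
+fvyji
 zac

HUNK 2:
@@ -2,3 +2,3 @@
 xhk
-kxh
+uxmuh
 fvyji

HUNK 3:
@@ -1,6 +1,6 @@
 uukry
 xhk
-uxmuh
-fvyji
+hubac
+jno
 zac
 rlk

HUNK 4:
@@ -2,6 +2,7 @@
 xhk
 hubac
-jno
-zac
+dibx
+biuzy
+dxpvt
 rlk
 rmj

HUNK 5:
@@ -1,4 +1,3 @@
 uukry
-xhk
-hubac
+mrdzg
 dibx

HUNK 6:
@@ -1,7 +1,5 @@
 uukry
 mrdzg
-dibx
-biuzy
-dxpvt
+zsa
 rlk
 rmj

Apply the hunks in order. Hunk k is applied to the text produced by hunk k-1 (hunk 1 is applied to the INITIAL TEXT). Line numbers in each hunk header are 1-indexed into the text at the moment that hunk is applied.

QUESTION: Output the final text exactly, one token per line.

Hunk 1: at line 3 remove [unohz,umbu] add [fvyji] -> 8 lines: uukry xhk kxh fvyji zac rlk rmj wamwc
Hunk 2: at line 2 remove [kxh] add [uxmuh] -> 8 lines: uukry xhk uxmuh fvyji zac rlk rmj wamwc
Hunk 3: at line 1 remove [uxmuh,fvyji] add [hubac,jno] -> 8 lines: uukry xhk hubac jno zac rlk rmj wamwc
Hunk 4: at line 2 remove [jno,zac] add [dibx,biuzy,dxpvt] -> 9 lines: uukry xhk hubac dibx biuzy dxpvt rlk rmj wamwc
Hunk 5: at line 1 remove [xhk,hubac] add [mrdzg] -> 8 lines: uukry mrdzg dibx biuzy dxpvt rlk rmj wamwc
Hunk 6: at line 1 remove [dibx,biuzy,dxpvt] add [zsa] -> 6 lines: uukry mrdzg zsa rlk rmj wamwc

Answer: uukry
mrdzg
zsa
rlk
rmj
wamwc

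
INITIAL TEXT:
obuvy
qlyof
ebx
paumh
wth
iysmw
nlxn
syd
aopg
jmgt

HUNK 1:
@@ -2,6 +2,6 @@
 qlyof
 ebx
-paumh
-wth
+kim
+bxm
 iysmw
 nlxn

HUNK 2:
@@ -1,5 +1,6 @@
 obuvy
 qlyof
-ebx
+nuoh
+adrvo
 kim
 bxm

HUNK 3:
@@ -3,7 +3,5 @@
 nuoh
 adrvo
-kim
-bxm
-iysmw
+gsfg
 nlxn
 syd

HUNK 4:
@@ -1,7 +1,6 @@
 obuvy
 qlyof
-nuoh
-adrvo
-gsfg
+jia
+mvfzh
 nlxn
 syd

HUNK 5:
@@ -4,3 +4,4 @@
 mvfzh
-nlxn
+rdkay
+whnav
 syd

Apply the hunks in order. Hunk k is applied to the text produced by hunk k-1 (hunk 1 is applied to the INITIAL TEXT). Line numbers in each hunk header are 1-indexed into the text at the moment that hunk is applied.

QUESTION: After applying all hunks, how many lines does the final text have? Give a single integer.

Hunk 1: at line 2 remove [paumh,wth] add [kim,bxm] -> 10 lines: obuvy qlyof ebx kim bxm iysmw nlxn syd aopg jmgt
Hunk 2: at line 1 remove [ebx] add [nuoh,adrvo] -> 11 lines: obuvy qlyof nuoh adrvo kim bxm iysmw nlxn syd aopg jmgt
Hunk 3: at line 3 remove [kim,bxm,iysmw] add [gsfg] -> 9 lines: obuvy qlyof nuoh adrvo gsfg nlxn syd aopg jmgt
Hunk 4: at line 1 remove [nuoh,adrvo,gsfg] add [jia,mvfzh] -> 8 lines: obuvy qlyof jia mvfzh nlxn syd aopg jmgt
Hunk 5: at line 4 remove [nlxn] add [rdkay,whnav] -> 9 lines: obuvy qlyof jia mvfzh rdkay whnav syd aopg jmgt
Final line count: 9

Answer: 9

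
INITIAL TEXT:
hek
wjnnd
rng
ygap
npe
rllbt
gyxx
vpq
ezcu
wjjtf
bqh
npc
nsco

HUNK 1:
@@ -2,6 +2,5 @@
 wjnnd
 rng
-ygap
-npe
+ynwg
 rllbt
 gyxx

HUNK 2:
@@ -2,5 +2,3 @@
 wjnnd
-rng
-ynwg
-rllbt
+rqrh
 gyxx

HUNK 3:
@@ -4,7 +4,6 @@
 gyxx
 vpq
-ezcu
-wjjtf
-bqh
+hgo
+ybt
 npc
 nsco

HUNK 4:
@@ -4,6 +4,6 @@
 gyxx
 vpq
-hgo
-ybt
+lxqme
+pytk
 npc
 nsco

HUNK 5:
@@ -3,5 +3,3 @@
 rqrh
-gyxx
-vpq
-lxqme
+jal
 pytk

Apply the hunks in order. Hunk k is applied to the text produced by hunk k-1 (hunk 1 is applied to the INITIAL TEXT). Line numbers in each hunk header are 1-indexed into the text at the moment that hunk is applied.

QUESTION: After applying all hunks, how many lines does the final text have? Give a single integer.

Answer: 7

Derivation:
Hunk 1: at line 2 remove [ygap,npe] add [ynwg] -> 12 lines: hek wjnnd rng ynwg rllbt gyxx vpq ezcu wjjtf bqh npc nsco
Hunk 2: at line 2 remove [rng,ynwg,rllbt] add [rqrh] -> 10 lines: hek wjnnd rqrh gyxx vpq ezcu wjjtf bqh npc nsco
Hunk 3: at line 4 remove [ezcu,wjjtf,bqh] add [hgo,ybt] -> 9 lines: hek wjnnd rqrh gyxx vpq hgo ybt npc nsco
Hunk 4: at line 4 remove [hgo,ybt] add [lxqme,pytk] -> 9 lines: hek wjnnd rqrh gyxx vpq lxqme pytk npc nsco
Hunk 5: at line 3 remove [gyxx,vpq,lxqme] add [jal] -> 7 lines: hek wjnnd rqrh jal pytk npc nsco
Final line count: 7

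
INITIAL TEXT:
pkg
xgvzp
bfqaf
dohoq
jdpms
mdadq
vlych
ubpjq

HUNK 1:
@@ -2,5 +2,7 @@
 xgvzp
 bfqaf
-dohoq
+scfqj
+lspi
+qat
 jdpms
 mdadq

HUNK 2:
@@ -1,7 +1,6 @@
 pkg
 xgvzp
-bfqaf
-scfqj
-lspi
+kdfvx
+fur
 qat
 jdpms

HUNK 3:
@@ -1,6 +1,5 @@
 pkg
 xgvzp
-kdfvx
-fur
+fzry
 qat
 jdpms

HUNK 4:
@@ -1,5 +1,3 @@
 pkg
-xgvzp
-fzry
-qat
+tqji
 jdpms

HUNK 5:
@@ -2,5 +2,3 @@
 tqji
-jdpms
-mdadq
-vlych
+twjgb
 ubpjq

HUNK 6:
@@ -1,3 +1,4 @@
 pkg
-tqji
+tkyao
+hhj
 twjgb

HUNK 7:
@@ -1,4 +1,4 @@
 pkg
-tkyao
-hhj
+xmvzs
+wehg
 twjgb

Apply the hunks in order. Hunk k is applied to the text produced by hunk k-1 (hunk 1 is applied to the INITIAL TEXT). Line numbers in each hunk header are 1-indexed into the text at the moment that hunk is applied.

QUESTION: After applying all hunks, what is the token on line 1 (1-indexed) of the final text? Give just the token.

Answer: pkg

Derivation:
Hunk 1: at line 2 remove [dohoq] add [scfqj,lspi,qat] -> 10 lines: pkg xgvzp bfqaf scfqj lspi qat jdpms mdadq vlych ubpjq
Hunk 2: at line 1 remove [bfqaf,scfqj,lspi] add [kdfvx,fur] -> 9 lines: pkg xgvzp kdfvx fur qat jdpms mdadq vlych ubpjq
Hunk 3: at line 1 remove [kdfvx,fur] add [fzry] -> 8 lines: pkg xgvzp fzry qat jdpms mdadq vlych ubpjq
Hunk 4: at line 1 remove [xgvzp,fzry,qat] add [tqji] -> 6 lines: pkg tqji jdpms mdadq vlych ubpjq
Hunk 5: at line 2 remove [jdpms,mdadq,vlych] add [twjgb] -> 4 lines: pkg tqji twjgb ubpjq
Hunk 6: at line 1 remove [tqji] add [tkyao,hhj] -> 5 lines: pkg tkyao hhj twjgb ubpjq
Hunk 7: at line 1 remove [tkyao,hhj] add [xmvzs,wehg] -> 5 lines: pkg xmvzs wehg twjgb ubpjq
Final line 1: pkg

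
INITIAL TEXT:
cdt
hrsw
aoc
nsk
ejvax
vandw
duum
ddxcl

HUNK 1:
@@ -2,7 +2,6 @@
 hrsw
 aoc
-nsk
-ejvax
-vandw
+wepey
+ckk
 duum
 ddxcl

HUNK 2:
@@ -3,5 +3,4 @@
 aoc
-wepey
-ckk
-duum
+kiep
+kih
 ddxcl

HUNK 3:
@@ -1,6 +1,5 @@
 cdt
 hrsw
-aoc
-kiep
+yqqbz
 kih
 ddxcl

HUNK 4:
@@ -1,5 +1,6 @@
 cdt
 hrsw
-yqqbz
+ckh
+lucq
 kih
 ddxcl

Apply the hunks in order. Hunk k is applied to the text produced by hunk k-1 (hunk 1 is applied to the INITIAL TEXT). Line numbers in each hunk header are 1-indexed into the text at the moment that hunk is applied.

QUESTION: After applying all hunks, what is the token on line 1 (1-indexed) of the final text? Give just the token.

Answer: cdt

Derivation:
Hunk 1: at line 2 remove [nsk,ejvax,vandw] add [wepey,ckk] -> 7 lines: cdt hrsw aoc wepey ckk duum ddxcl
Hunk 2: at line 3 remove [wepey,ckk,duum] add [kiep,kih] -> 6 lines: cdt hrsw aoc kiep kih ddxcl
Hunk 3: at line 1 remove [aoc,kiep] add [yqqbz] -> 5 lines: cdt hrsw yqqbz kih ddxcl
Hunk 4: at line 1 remove [yqqbz] add [ckh,lucq] -> 6 lines: cdt hrsw ckh lucq kih ddxcl
Final line 1: cdt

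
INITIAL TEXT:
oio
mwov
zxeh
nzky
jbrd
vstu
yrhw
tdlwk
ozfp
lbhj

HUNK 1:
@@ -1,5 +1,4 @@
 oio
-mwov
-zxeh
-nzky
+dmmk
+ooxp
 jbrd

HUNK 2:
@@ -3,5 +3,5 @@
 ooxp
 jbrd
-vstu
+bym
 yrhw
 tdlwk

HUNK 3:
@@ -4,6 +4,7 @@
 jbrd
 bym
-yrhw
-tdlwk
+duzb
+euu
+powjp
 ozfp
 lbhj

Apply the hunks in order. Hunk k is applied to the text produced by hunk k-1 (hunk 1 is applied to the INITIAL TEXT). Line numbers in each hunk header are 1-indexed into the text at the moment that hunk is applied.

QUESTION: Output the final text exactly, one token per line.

Answer: oio
dmmk
ooxp
jbrd
bym
duzb
euu
powjp
ozfp
lbhj

Derivation:
Hunk 1: at line 1 remove [mwov,zxeh,nzky] add [dmmk,ooxp] -> 9 lines: oio dmmk ooxp jbrd vstu yrhw tdlwk ozfp lbhj
Hunk 2: at line 3 remove [vstu] add [bym] -> 9 lines: oio dmmk ooxp jbrd bym yrhw tdlwk ozfp lbhj
Hunk 3: at line 4 remove [yrhw,tdlwk] add [duzb,euu,powjp] -> 10 lines: oio dmmk ooxp jbrd bym duzb euu powjp ozfp lbhj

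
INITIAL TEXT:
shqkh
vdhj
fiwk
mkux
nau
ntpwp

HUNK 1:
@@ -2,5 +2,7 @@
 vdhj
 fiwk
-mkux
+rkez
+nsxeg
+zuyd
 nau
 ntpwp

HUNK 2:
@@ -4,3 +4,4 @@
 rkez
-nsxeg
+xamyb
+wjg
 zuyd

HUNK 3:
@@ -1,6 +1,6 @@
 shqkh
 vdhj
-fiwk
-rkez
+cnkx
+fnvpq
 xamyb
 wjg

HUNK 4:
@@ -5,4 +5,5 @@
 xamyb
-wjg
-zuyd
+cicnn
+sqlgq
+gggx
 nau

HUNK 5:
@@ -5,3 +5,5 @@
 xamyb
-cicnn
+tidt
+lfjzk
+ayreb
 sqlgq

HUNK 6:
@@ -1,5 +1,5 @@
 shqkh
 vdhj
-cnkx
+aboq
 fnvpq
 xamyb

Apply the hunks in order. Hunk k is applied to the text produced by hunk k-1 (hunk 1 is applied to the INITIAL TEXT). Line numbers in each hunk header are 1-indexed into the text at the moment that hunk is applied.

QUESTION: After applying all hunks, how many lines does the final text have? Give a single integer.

Hunk 1: at line 2 remove [mkux] add [rkez,nsxeg,zuyd] -> 8 lines: shqkh vdhj fiwk rkez nsxeg zuyd nau ntpwp
Hunk 2: at line 4 remove [nsxeg] add [xamyb,wjg] -> 9 lines: shqkh vdhj fiwk rkez xamyb wjg zuyd nau ntpwp
Hunk 3: at line 1 remove [fiwk,rkez] add [cnkx,fnvpq] -> 9 lines: shqkh vdhj cnkx fnvpq xamyb wjg zuyd nau ntpwp
Hunk 4: at line 5 remove [wjg,zuyd] add [cicnn,sqlgq,gggx] -> 10 lines: shqkh vdhj cnkx fnvpq xamyb cicnn sqlgq gggx nau ntpwp
Hunk 5: at line 5 remove [cicnn] add [tidt,lfjzk,ayreb] -> 12 lines: shqkh vdhj cnkx fnvpq xamyb tidt lfjzk ayreb sqlgq gggx nau ntpwp
Hunk 6: at line 1 remove [cnkx] add [aboq] -> 12 lines: shqkh vdhj aboq fnvpq xamyb tidt lfjzk ayreb sqlgq gggx nau ntpwp
Final line count: 12

Answer: 12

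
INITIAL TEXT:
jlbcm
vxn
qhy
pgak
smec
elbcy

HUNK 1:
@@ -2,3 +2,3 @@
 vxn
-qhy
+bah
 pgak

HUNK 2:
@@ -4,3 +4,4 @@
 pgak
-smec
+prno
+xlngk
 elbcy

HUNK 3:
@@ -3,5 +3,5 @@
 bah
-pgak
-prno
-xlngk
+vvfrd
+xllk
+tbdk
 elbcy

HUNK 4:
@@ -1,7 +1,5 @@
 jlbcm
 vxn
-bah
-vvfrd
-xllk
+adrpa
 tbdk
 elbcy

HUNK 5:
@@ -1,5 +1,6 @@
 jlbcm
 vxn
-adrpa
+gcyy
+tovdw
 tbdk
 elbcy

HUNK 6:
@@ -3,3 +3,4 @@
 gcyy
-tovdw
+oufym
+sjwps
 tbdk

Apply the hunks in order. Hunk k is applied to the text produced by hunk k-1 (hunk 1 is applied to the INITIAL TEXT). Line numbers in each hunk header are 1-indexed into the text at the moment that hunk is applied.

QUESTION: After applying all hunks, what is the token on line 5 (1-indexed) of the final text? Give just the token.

Hunk 1: at line 2 remove [qhy] add [bah] -> 6 lines: jlbcm vxn bah pgak smec elbcy
Hunk 2: at line 4 remove [smec] add [prno,xlngk] -> 7 lines: jlbcm vxn bah pgak prno xlngk elbcy
Hunk 3: at line 3 remove [pgak,prno,xlngk] add [vvfrd,xllk,tbdk] -> 7 lines: jlbcm vxn bah vvfrd xllk tbdk elbcy
Hunk 4: at line 1 remove [bah,vvfrd,xllk] add [adrpa] -> 5 lines: jlbcm vxn adrpa tbdk elbcy
Hunk 5: at line 1 remove [adrpa] add [gcyy,tovdw] -> 6 lines: jlbcm vxn gcyy tovdw tbdk elbcy
Hunk 6: at line 3 remove [tovdw] add [oufym,sjwps] -> 7 lines: jlbcm vxn gcyy oufym sjwps tbdk elbcy
Final line 5: sjwps

Answer: sjwps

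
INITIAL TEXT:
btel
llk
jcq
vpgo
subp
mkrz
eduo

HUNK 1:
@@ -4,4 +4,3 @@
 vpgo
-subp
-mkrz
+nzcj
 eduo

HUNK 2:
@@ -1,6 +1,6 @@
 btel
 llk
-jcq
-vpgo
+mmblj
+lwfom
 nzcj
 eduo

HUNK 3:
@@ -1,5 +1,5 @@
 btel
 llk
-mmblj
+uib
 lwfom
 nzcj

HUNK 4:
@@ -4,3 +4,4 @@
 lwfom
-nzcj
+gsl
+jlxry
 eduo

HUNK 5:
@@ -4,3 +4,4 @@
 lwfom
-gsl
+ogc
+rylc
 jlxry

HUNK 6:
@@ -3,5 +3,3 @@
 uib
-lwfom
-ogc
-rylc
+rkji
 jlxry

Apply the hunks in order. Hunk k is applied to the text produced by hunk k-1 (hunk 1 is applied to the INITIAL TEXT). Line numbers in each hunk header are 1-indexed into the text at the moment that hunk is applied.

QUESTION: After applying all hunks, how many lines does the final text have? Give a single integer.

Hunk 1: at line 4 remove [subp,mkrz] add [nzcj] -> 6 lines: btel llk jcq vpgo nzcj eduo
Hunk 2: at line 1 remove [jcq,vpgo] add [mmblj,lwfom] -> 6 lines: btel llk mmblj lwfom nzcj eduo
Hunk 3: at line 1 remove [mmblj] add [uib] -> 6 lines: btel llk uib lwfom nzcj eduo
Hunk 4: at line 4 remove [nzcj] add [gsl,jlxry] -> 7 lines: btel llk uib lwfom gsl jlxry eduo
Hunk 5: at line 4 remove [gsl] add [ogc,rylc] -> 8 lines: btel llk uib lwfom ogc rylc jlxry eduo
Hunk 6: at line 3 remove [lwfom,ogc,rylc] add [rkji] -> 6 lines: btel llk uib rkji jlxry eduo
Final line count: 6

Answer: 6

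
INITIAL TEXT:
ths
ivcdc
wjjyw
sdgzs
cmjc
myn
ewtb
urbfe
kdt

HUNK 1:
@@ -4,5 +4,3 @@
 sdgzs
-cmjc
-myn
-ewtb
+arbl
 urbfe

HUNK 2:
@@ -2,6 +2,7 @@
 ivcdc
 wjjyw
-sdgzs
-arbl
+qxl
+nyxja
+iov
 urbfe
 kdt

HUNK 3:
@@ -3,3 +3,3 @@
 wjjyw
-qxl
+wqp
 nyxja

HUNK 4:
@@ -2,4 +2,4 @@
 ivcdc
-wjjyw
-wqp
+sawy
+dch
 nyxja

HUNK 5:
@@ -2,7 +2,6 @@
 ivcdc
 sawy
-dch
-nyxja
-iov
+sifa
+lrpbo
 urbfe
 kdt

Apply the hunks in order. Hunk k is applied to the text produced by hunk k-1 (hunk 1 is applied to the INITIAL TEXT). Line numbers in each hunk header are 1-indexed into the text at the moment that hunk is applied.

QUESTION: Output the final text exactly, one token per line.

Answer: ths
ivcdc
sawy
sifa
lrpbo
urbfe
kdt

Derivation:
Hunk 1: at line 4 remove [cmjc,myn,ewtb] add [arbl] -> 7 lines: ths ivcdc wjjyw sdgzs arbl urbfe kdt
Hunk 2: at line 2 remove [sdgzs,arbl] add [qxl,nyxja,iov] -> 8 lines: ths ivcdc wjjyw qxl nyxja iov urbfe kdt
Hunk 3: at line 3 remove [qxl] add [wqp] -> 8 lines: ths ivcdc wjjyw wqp nyxja iov urbfe kdt
Hunk 4: at line 2 remove [wjjyw,wqp] add [sawy,dch] -> 8 lines: ths ivcdc sawy dch nyxja iov urbfe kdt
Hunk 5: at line 2 remove [dch,nyxja,iov] add [sifa,lrpbo] -> 7 lines: ths ivcdc sawy sifa lrpbo urbfe kdt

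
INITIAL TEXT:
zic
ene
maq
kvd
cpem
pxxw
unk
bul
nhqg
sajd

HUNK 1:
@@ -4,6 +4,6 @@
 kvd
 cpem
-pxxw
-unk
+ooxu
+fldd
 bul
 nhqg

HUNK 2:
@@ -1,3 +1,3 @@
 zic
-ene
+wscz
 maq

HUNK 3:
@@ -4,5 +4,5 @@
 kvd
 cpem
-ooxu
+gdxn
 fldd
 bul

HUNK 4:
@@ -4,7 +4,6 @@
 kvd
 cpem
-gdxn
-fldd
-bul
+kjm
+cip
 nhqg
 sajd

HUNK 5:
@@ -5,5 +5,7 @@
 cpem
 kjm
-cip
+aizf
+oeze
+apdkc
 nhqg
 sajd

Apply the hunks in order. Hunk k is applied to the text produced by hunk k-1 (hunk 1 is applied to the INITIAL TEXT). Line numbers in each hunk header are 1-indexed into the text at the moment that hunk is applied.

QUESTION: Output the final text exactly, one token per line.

Hunk 1: at line 4 remove [pxxw,unk] add [ooxu,fldd] -> 10 lines: zic ene maq kvd cpem ooxu fldd bul nhqg sajd
Hunk 2: at line 1 remove [ene] add [wscz] -> 10 lines: zic wscz maq kvd cpem ooxu fldd bul nhqg sajd
Hunk 3: at line 4 remove [ooxu] add [gdxn] -> 10 lines: zic wscz maq kvd cpem gdxn fldd bul nhqg sajd
Hunk 4: at line 4 remove [gdxn,fldd,bul] add [kjm,cip] -> 9 lines: zic wscz maq kvd cpem kjm cip nhqg sajd
Hunk 5: at line 5 remove [cip] add [aizf,oeze,apdkc] -> 11 lines: zic wscz maq kvd cpem kjm aizf oeze apdkc nhqg sajd

Answer: zic
wscz
maq
kvd
cpem
kjm
aizf
oeze
apdkc
nhqg
sajd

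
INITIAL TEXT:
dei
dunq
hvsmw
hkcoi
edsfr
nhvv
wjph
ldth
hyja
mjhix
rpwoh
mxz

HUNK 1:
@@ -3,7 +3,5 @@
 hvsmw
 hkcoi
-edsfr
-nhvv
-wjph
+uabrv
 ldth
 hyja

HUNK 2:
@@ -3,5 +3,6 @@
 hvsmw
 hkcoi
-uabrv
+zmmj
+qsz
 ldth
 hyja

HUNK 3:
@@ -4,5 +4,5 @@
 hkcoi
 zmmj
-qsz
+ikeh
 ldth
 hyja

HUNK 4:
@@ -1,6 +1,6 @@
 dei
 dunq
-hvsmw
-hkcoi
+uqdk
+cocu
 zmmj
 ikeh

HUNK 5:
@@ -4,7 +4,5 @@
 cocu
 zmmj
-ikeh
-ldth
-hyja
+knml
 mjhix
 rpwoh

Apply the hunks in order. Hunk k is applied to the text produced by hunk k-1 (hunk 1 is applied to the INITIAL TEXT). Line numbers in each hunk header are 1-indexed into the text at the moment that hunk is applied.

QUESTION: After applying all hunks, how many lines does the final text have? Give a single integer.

Hunk 1: at line 3 remove [edsfr,nhvv,wjph] add [uabrv] -> 10 lines: dei dunq hvsmw hkcoi uabrv ldth hyja mjhix rpwoh mxz
Hunk 2: at line 3 remove [uabrv] add [zmmj,qsz] -> 11 lines: dei dunq hvsmw hkcoi zmmj qsz ldth hyja mjhix rpwoh mxz
Hunk 3: at line 4 remove [qsz] add [ikeh] -> 11 lines: dei dunq hvsmw hkcoi zmmj ikeh ldth hyja mjhix rpwoh mxz
Hunk 4: at line 1 remove [hvsmw,hkcoi] add [uqdk,cocu] -> 11 lines: dei dunq uqdk cocu zmmj ikeh ldth hyja mjhix rpwoh mxz
Hunk 5: at line 4 remove [ikeh,ldth,hyja] add [knml] -> 9 lines: dei dunq uqdk cocu zmmj knml mjhix rpwoh mxz
Final line count: 9

Answer: 9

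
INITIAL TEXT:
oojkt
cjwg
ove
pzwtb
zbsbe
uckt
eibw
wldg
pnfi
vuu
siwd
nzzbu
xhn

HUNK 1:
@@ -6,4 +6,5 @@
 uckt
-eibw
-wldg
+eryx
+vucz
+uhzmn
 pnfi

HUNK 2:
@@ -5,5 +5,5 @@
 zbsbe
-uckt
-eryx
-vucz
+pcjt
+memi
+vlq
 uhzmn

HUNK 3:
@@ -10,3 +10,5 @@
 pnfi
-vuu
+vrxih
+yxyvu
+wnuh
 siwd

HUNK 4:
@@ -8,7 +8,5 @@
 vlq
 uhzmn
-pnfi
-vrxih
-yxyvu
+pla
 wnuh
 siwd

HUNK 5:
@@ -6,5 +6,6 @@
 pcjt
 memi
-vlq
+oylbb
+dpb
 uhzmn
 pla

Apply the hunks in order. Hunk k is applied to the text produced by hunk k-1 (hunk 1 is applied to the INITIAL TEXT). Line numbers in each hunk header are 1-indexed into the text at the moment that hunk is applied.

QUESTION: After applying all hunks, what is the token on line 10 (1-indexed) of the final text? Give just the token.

Answer: uhzmn

Derivation:
Hunk 1: at line 6 remove [eibw,wldg] add [eryx,vucz,uhzmn] -> 14 lines: oojkt cjwg ove pzwtb zbsbe uckt eryx vucz uhzmn pnfi vuu siwd nzzbu xhn
Hunk 2: at line 5 remove [uckt,eryx,vucz] add [pcjt,memi,vlq] -> 14 lines: oojkt cjwg ove pzwtb zbsbe pcjt memi vlq uhzmn pnfi vuu siwd nzzbu xhn
Hunk 3: at line 10 remove [vuu] add [vrxih,yxyvu,wnuh] -> 16 lines: oojkt cjwg ove pzwtb zbsbe pcjt memi vlq uhzmn pnfi vrxih yxyvu wnuh siwd nzzbu xhn
Hunk 4: at line 8 remove [pnfi,vrxih,yxyvu] add [pla] -> 14 lines: oojkt cjwg ove pzwtb zbsbe pcjt memi vlq uhzmn pla wnuh siwd nzzbu xhn
Hunk 5: at line 6 remove [vlq] add [oylbb,dpb] -> 15 lines: oojkt cjwg ove pzwtb zbsbe pcjt memi oylbb dpb uhzmn pla wnuh siwd nzzbu xhn
Final line 10: uhzmn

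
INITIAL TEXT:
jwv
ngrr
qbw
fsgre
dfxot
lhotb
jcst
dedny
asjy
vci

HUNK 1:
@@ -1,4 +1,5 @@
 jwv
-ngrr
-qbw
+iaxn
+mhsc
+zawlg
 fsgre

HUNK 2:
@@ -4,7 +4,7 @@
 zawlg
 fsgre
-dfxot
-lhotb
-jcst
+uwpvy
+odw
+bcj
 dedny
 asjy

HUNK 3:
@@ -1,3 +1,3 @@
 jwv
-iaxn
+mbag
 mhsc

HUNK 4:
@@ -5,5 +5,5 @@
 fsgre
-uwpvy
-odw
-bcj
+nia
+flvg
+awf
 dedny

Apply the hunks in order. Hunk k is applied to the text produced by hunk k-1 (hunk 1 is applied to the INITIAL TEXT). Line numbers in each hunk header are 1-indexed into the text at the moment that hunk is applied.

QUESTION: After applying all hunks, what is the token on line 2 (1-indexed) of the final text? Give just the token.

Hunk 1: at line 1 remove [ngrr,qbw] add [iaxn,mhsc,zawlg] -> 11 lines: jwv iaxn mhsc zawlg fsgre dfxot lhotb jcst dedny asjy vci
Hunk 2: at line 4 remove [dfxot,lhotb,jcst] add [uwpvy,odw,bcj] -> 11 lines: jwv iaxn mhsc zawlg fsgre uwpvy odw bcj dedny asjy vci
Hunk 3: at line 1 remove [iaxn] add [mbag] -> 11 lines: jwv mbag mhsc zawlg fsgre uwpvy odw bcj dedny asjy vci
Hunk 4: at line 5 remove [uwpvy,odw,bcj] add [nia,flvg,awf] -> 11 lines: jwv mbag mhsc zawlg fsgre nia flvg awf dedny asjy vci
Final line 2: mbag

Answer: mbag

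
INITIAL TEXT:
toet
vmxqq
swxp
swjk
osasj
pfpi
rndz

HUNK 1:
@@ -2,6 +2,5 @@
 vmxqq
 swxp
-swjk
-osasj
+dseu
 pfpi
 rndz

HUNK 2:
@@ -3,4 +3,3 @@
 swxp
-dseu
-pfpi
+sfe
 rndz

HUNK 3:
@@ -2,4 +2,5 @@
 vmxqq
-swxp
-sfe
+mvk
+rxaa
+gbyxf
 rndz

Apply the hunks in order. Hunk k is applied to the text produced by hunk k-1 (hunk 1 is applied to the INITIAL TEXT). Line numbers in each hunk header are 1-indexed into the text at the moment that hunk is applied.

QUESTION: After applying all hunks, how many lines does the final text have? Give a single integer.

Answer: 6

Derivation:
Hunk 1: at line 2 remove [swjk,osasj] add [dseu] -> 6 lines: toet vmxqq swxp dseu pfpi rndz
Hunk 2: at line 3 remove [dseu,pfpi] add [sfe] -> 5 lines: toet vmxqq swxp sfe rndz
Hunk 3: at line 2 remove [swxp,sfe] add [mvk,rxaa,gbyxf] -> 6 lines: toet vmxqq mvk rxaa gbyxf rndz
Final line count: 6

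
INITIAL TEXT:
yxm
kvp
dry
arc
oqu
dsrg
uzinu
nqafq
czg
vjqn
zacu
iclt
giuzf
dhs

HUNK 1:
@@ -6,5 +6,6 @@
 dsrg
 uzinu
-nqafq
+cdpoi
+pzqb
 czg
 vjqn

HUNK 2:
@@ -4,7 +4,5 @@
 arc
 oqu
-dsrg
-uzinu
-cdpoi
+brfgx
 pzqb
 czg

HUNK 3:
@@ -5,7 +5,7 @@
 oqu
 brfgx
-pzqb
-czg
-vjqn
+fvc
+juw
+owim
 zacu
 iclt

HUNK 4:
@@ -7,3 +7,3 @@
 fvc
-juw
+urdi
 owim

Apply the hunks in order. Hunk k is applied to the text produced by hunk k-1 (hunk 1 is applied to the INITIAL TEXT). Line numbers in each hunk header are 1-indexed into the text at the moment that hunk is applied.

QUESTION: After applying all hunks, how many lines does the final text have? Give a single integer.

Answer: 13

Derivation:
Hunk 1: at line 6 remove [nqafq] add [cdpoi,pzqb] -> 15 lines: yxm kvp dry arc oqu dsrg uzinu cdpoi pzqb czg vjqn zacu iclt giuzf dhs
Hunk 2: at line 4 remove [dsrg,uzinu,cdpoi] add [brfgx] -> 13 lines: yxm kvp dry arc oqu brfgx pzqb czg vjqn zacu iclt giuzf dhs
Hunk 3: at line 5 remove [pzqb,czg,vjqn] add [fvc,juw,owim] -> 13 lines: yxm kvp dry arc oqu brfgx fvc juw owim zacu iclt giuzf dhs
Hunk 4: at line 7 remove [juw] add [urdi] -> 13 lines: yxm kvp dry arc oqu brfgx fvc urdi owim zacu iclt giuzf dhs
Final line count: 13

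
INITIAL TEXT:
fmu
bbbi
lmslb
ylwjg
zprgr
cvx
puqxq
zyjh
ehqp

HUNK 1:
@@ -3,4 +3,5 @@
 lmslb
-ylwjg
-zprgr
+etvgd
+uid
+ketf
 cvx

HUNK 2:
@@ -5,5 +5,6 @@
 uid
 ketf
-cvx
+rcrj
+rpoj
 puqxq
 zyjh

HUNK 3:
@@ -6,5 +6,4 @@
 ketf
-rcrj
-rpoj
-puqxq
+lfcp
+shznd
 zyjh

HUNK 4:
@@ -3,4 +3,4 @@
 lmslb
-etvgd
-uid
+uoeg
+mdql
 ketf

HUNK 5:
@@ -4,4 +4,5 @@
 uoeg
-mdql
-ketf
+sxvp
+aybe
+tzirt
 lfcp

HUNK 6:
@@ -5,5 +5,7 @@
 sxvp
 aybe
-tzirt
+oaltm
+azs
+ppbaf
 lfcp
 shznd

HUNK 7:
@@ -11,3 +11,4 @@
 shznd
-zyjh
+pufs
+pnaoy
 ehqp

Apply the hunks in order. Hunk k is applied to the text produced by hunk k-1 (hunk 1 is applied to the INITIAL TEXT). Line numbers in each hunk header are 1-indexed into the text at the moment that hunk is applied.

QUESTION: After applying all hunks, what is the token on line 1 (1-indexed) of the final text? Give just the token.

Answer: fmu

Derivation:
Hunk 1: at line 3 remove [ylwjg,zprgr] add [etvgd,uid,ketf] -> 10 lines: fmu bbbi lmslb etvgd uid ketf cvx puqxq zyjh ehqp
Hunk 2: at line 5 remove [cvx] add [rcrj,rpoj] -> 11 lines: fmu bbbi lmslb etvgd uid ketf rcrj rpoj puqxq zyjh ehqp
Hunk 3: at line 6 remove [rcrj,rpoj,puqxq] add [lfcp,shznd] -> 10 lines: fmu bbbi lmslb etvgd uid ketf lfcp shznd zyjh ehqp
Hunk 4: at line 3 remove [etvgd,uid] add [uoeg,mdql] -> 10 lines: fmu bbbi lmslb uoeg mdql ketf lfcp shznd zyjh ehqp
Hunk 5: at line 4 remove [mdql,ketf] add [sxvp,aybe,tzirt] -> 11 lines: fmu bbbi lmslb uoeg sxvp aybe tzirt lfcp shznd zyjh ehqp
Hunk 6: at line 5 remove [tzirt] add [oaltm,azs,ppbaf] -> 13 lines: fmu bbbi lmslb uoeg sxvp aybe oaltm azs ppbaf lfcp shznd zyjh ehqp
Hunk 7: at line 11 remove [zyjh] add [pufs,pnaoy] -> 14 lines: fmu bbbi lmslb uoeg sxvp aybe oaltm azs ppbaf lfcp shznd pufs pnaoy ehqp
Final line 1: fmu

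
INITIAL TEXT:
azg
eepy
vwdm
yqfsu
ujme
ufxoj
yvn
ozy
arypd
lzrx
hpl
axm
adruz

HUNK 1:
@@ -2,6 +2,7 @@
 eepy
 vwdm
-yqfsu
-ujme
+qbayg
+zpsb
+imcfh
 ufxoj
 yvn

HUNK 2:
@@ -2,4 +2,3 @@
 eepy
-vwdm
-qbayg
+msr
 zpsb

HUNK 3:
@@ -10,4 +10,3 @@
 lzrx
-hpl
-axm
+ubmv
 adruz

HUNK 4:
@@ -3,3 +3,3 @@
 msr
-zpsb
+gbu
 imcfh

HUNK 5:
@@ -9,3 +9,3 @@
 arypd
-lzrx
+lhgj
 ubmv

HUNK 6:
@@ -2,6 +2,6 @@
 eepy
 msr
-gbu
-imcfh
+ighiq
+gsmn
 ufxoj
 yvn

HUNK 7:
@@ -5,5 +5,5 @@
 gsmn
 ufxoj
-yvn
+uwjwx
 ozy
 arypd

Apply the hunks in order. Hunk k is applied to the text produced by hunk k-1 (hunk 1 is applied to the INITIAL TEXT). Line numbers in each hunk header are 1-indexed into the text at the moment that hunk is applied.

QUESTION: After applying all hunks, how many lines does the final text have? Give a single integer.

Answer: 12

Derivation:
Hunk 1: at line 2 remove [yqfsu,ujme] add [qbayg,zpsb,imcfh] -> 14 lines: azg eepy vwdm qbayg zpsb imcfh ufxoj yvn ozy arypd lzrx hpl axm adruz
Hunk 2: at line 2 remove [vwdm,qbayg] add [msr] -> 13 lines: azg eepy msr zpsb imcfh ufxoj yvn ozy arypd lzrx hpl axm adruz
Hunk 3: at line 10 remove [hpl,axm] add [ubmv] -> 12 lines: azg eepy msr zpsb imcfh ufxoj yvn ozy arypd lzrx ubmv adruz
Hunk 4: at line 3 remove [zpsb] add [gbu] -> 12 lines: azg eepy msr gbu imcfh ufxoj yvn ozy arypd lzrx ubmv adruz
Hunk 5: at line 9 remove [lzrx] add [lhgj] -> 12 lines: azg eepy msr gbu imcfh ufxoj yvn ozy arypd lhgj ubmv adruz
Hunk 6: at line 2 remove [gbu,imcfh] add [ighiq,gsmn] -> 12 lines: azg eepy msr ighiq gsmn ufxoj yvn ozy arypd lhgj ubmv adruz
Hunk 7: at line 5 remove [yvn] add [uwjwx] -> 12 lines: azg eepy msr ighiq gsmn ufxoj uwjwx ozy arypd lhgj ubmv adruz
Final line count: 12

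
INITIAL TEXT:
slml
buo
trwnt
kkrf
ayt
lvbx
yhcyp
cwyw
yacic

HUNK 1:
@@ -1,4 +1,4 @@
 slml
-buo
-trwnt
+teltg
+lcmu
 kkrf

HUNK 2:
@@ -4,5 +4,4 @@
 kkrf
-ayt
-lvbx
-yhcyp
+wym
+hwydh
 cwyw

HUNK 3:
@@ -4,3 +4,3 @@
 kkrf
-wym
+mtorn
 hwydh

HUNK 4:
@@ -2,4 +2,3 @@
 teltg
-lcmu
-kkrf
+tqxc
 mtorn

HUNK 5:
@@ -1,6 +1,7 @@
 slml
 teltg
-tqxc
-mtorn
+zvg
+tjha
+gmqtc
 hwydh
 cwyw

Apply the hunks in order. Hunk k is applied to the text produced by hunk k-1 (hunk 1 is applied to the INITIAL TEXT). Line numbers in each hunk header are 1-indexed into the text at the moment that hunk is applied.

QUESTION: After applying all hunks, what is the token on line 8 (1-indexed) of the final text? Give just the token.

Hunk 1: at line 1 remove [buo,trwnt] add [teltg,lcmu] -> 9 lines: slml teltg lcmu kkrf ayt lvbx yhcyp cwyw yacic
Hunk 2: at line 4 remove [ayt,lvbx,yhcyp] add [wym,hwydh] -> 8 lines: slml teltg lcmu kkrf wym hwydh cwyw yacic
Hunk 3: at line 4 remove [wym] add [mtorn] -> 8 lines: slml teltg lcmu kkrf mtorn hwydh cwyw yacic
Hunk 4: at line 2 remove [lcmu,kkrf] add [tqxc] -> 7 lines: slml teltg tqxc mtorn hwydh cwyw yacic
Hunk 5: at line 1 remove [tqxc,mtorn] add [zvg,tjha,gmqtc] -> 8 lines: slml teltg zvg tjha gmqtc hwydh cwyw yacic
Final line 8: yacic

Answer: yacic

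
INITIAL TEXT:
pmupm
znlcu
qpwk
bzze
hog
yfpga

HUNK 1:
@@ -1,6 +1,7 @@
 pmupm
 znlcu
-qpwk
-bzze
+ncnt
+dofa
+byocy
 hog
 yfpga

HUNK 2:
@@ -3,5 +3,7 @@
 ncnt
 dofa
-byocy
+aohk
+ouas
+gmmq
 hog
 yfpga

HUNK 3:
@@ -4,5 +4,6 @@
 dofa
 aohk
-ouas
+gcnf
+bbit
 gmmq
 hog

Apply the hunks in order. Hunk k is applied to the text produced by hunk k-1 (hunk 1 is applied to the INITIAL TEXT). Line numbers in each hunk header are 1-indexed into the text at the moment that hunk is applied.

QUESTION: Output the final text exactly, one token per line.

Answer: pmupm
znlcu
ncnt
dofa
aohk
gcnf
bbit
gmmq
hog
yfpga

Derivation:
Hunk 1: at line 1 remove [qpwk,bzze] add [ncnt,dofa,byocy] -> 7 lines: pmupm znlcu ncnt dofa byocy hog yfpga
Hunk 2: at line 3 remove [byocy] add [aohk,ouas,gmmq] -> 9 lines: pmupm znlcu ncnt dofa aohk ouas gmmq hog yfpga
Hunk 3: at line 4 remove [ouas] add [gcnf,bbit] -> 10 lines: pmupm znlcu ncnt dofa aohk gcnf bbit gmmq hog yfpga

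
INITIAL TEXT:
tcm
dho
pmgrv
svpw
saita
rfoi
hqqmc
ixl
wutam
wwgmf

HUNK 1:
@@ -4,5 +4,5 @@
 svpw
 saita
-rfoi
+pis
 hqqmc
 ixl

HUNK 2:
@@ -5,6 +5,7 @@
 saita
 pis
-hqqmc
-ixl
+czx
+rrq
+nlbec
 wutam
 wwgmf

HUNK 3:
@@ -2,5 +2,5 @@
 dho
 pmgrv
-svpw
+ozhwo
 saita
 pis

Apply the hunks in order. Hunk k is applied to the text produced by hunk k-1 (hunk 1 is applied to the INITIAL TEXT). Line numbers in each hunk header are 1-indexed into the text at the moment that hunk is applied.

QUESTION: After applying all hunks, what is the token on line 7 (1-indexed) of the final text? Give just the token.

Answer: czx

Derivation:
Hunk 1: at line 4 remove [rfoi] add [pis] -> 10 lines: tcm dho pmgrv svpw saita pis hqqmc ixl wutam wwgmf
Hunk 2: at line 5 remove [hqqmc,ixl] add [czx,rrq,nlbec] -> 11 lines: tcm dho pmgrv svpw saita pis czx rrq nlbec wutam wwgmf
Hunk 3: at line 2 remove [svpw] add [ozhwo] -> 11 lines: tcm dho pmgrv ozhwo saita pis czx rrq nlbec wutam wwgmf
Final line 7: czx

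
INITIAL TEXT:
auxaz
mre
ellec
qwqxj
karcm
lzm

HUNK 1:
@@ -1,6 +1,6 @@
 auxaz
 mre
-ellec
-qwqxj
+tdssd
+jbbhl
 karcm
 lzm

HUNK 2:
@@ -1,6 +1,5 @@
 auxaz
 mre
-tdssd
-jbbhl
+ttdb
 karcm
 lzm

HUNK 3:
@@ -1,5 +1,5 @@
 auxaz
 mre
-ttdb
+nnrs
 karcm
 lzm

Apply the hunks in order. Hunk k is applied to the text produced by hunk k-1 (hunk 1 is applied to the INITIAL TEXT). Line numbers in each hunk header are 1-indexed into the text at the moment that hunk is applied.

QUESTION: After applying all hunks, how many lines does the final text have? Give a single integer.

Answer: 5

Derivation:
Hunk 1: at line 1 remove [ellec,qwqxj] add [tdssd,jbbhl] -> 6 lines: auxaz mre tdssd jbbhl karcm lzm
Hunk 2: at line 1 remove [tdssd,jbbhl] add [ttdb] -> 5 lines: auxaz mre ttdb karcm lzm
Hunk 3: at line 1 remove [ttdb] add [nnrs] -> 5 lines: auxaz mre nnrs karcm lzm
Final line count: 5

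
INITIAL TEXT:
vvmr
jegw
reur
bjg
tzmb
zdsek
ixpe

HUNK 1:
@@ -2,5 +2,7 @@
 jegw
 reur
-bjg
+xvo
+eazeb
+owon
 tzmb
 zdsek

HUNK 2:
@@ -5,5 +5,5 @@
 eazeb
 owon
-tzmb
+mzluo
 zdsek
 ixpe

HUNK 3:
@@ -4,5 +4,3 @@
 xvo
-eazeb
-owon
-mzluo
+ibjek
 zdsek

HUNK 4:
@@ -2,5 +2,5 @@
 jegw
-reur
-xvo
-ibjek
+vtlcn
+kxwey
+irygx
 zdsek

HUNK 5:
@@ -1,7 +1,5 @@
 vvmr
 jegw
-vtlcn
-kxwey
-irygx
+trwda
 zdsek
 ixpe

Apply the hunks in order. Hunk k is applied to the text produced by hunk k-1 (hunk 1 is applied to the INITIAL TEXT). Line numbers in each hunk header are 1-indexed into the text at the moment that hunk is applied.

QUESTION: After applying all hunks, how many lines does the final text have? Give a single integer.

Answer: 5

Derivation:
Hunk 1: at line 2 remove [bjg] add [xvo,eazeb,owon] -> 9 lines: vvmr jegw reur xvo eazeb owon tzmb zdsek ixpe
Hunk 2: at line 5 remove [tzmb] add [mzluo] -> 9 lines: vvmr jegw reur xvo eazeb owon mzluo zdsek ixpe
Hunk 3: at line 4 remove [eazeb,owon,mzluo] add [ibjek] -> 7 lines: vvmr jegw reur xvo ibjek zdsek ixpe
Hunk 4: at line 2 remove [reur,xvo,ibjek] add [vtlcn,kxwey,irygx] -> 7 lines: vvmr jegw vtlcn kxwey irygx zdsek ixpe
Hunk 5: at line 1 remove [vtlcn,kxwey,irygx] add [trwda] -> 5 lines: vvmr jegw trwda zdsek ixpe
Final line count: 5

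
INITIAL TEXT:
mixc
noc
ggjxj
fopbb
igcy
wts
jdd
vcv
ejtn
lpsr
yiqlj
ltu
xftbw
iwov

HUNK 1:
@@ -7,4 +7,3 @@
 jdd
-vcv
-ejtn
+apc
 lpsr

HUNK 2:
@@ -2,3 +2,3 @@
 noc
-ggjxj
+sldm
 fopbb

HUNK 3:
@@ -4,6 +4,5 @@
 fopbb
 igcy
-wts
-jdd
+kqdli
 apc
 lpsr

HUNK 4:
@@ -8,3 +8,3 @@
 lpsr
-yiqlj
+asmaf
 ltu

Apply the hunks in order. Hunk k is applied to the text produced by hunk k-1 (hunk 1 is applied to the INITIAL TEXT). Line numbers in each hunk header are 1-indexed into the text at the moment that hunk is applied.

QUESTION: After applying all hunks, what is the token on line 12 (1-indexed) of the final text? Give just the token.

Hunk 1: at line 7 remove [vcv,ejtn] add [apc] -> 13 lines: mixc noc ggjxj fopbb igcy wts jdd apc lpsr yiqlj ltu xftbw iwov
Hunk 2: at line 2 remove [ggjxj] add [sldm] -> 13 lines: mixc noc sldm fopbb igcy wts jdd apc lpsr yiqlj ltu xftbw iwov
Hunk 3: at line 4 remove [wts,jdd] add [kqdli] -> 12 lines: mixc noc sldm fopbb igcy kqdli apc lpsr yiqlj ltu xftbw iwov
Hunk 4: at line 8 remove [yiqlj] add [asmaf] -> 12 lines: mixc noc sldm fopbb igcy kqdli apc lpsr asmaf ltu xftbw iwov
Final line 12: iwov

Answer: iwov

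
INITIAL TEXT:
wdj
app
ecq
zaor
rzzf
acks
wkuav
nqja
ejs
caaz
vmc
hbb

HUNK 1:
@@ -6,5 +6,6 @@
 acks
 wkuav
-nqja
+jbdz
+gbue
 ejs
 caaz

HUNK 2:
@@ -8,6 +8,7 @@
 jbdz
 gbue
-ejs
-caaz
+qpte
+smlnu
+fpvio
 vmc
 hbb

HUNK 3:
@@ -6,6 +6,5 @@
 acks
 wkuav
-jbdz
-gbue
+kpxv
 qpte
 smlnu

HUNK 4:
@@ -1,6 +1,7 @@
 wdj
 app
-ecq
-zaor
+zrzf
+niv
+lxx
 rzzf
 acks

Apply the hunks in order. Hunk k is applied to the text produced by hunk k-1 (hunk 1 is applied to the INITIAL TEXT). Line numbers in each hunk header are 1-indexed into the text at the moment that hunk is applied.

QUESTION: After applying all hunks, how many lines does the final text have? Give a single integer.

Hunk 1: at line 6 remove [nqja] add [jbdz,gbue] -> 13 lines: wdj app ecq zaor rzzf acks wkuav jbdz gbue ejs caaz vmc hbb
Hunk 2: at line 8 remove [ejs,caaz] add [qpte,smlnu,fpvio] -> 14 lines: wdj app ecq zaor rzzf acks wkuav jbdz gbue qpte smlnu fpvio vmc hbb
Hunk 3: at line 6 remove [jbdz,gbue] add [kpxv] -> 13 lines: wdj app ecq zaor rzzf acks wkuav kpxv qpte smlnu fpvio vmc hbb
Hunk 4: at line 1 remove [ecq,zaor] add [zrzf,niv,lxx] -> 14 lines: wdj app zrzf niv lxx rzzf acks wkuav kpxv qpte smlnu fpvio vmc hbb
Final line count: 14

Answer: 14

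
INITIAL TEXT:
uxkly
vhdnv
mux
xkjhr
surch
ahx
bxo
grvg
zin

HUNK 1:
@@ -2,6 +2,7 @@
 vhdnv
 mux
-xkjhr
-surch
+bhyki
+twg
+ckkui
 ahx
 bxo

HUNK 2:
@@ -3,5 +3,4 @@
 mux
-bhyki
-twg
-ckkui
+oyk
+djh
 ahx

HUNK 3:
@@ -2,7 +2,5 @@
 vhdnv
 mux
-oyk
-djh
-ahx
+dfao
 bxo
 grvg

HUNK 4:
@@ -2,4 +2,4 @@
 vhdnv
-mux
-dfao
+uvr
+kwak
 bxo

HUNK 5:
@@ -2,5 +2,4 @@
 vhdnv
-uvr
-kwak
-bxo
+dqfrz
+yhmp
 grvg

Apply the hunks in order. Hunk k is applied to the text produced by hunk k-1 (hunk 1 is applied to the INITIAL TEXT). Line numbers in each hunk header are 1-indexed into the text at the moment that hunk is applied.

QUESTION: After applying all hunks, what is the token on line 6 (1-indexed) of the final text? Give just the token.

Answer: zin

Derivation:
Hunk 1: at line 2 remove [xkjhr,surch] add [bhyki,twg,ckkui] -> 10 lines: uxkly vhdnv mux bhyki twg ckkui ahx bxo grvg zin
Hunk 2: at line 3 remove [bhyki,twg,ckkui] add [oyk,djh] -> 9 lines: uxkly vhdnv mux oyk djh ahx bxo grvg zin
Hunk 3: at line 2 remove [oyk,djh,ahx] add [dfao] -> 7 lines: uxkly vhdnv mux dfao bxo grvg zin
Hunk 4: at line 2 remove [mux,dfao] add [uvr,kwak] -> 7 lines: uxkly vhdnv uvr kwak bxo grvg zin
Hunk 5: at line 2 remove [uvr,kwak,bxo] add [dqfrz,yhmp] -> 6 lines: uxkly vhdnv dqfrz yhmp grvg zin
Final line 6: zin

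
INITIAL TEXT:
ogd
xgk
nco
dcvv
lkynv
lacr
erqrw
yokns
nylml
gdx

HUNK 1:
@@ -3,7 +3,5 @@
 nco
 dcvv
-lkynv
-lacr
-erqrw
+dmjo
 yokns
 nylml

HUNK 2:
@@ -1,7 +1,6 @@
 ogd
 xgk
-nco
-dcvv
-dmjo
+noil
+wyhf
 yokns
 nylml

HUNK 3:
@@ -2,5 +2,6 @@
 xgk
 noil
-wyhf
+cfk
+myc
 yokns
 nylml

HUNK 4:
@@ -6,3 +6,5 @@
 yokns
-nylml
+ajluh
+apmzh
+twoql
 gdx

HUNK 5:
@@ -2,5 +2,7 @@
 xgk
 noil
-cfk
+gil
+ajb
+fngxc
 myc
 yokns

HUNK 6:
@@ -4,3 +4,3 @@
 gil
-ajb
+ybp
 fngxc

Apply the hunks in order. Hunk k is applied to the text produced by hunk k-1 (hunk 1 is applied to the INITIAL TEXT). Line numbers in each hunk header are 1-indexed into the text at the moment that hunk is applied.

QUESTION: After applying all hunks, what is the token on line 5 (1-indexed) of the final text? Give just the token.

Answer: ybp

Derivation:
Hunk 1: at line 3 remove [lkynv,lacr,erqrw] add [dmjo] -> 8 lines: ogd xgk nco dcvv dmjo yokns nylml gdx
Hunk 2: at line 1 remove [nco,dcvv,dmjo] add [noil,wyhf] -> 7 lines: ogd xgk noil wyhf yokns nylml gdx
Hunk 3: at line 2 remove [wyhf] add [cfk,myc] -> 8 lines: ogd xgk noil cfk myc yokns nylml gdx
Hunk 4: at line 6 remove [nylml] add [ajluh,apmzh,twoql] -> 10 lines: ogd xgk noil cfk myc yokns ajluh apmzh twoql gdx
Hunk 5: at line 2 remove [cfk] add [gil,ajb,fngxc] -> 12 lines: ogd xgk noil gil ajb fngxc myc yokns ajluh apmzh twoql gdx
Hunk 6: at line 4 remove [ajb] add [ybp] -> 12 lines: ogd xgk noil gil ybp fngxc myc yokns ajluh apmzh twoql gdx
Final line 5: ybp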